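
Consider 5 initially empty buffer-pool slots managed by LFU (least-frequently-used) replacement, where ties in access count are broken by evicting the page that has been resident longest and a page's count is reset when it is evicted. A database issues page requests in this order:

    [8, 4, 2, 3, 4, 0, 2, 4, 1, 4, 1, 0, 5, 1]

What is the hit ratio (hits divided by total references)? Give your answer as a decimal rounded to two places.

8 -> fault, frames [8]
4 -> fault, frames [8, 4]
2 -> fault, frames [8, 4, 2]
3 -> fault, frames [8, 4, 2, 3]
4 -> hit
0 -> fault, frames [8, 4, 2, 3, 0]
2 -> hit
4 -> hit
1 -> fault, evict 8, frames [4, 2, 3, 0, 1]
4 -> hit
1 -> hit
0 -> hit
5 -> fault, evict 3, frames [4, 2, 0, 1, 5]
1 -> hit
Hits: 7 of 14 references → 7/14 = 0.5000.

0.50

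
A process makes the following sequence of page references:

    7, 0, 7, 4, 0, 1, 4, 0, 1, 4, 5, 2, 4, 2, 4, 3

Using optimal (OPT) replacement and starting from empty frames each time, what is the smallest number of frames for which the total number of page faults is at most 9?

f=1: 16 faults
f=2: 9 faults
f=3: 7 faults
f=4: 7 faults
f=5: 7 faults
f=6: 7 faults
f=7: 7 faults
Smallest f with faults ≤ 9 is 2.

2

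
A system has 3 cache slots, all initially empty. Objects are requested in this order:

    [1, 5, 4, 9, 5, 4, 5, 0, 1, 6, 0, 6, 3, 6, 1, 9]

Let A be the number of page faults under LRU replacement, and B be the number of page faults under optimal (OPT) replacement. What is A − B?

1

Under LRU: F F F F . . . F F F . . F . F F → 10 faults.
Under OPT: F F F F . . . F F F . . F . . F → 9 faults.
A − B = 10 − 9 = 1.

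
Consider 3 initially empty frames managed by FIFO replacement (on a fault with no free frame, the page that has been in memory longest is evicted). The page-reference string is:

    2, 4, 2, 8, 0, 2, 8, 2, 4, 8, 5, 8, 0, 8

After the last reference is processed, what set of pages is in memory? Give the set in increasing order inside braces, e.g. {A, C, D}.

{0, 5, 8}

2 -> miss, frames [2]
4 -> miss, frames [2, 4]
2 -> hit
8 -> miss, frames [2, 4, 8]
0 -> miss, evict 2, frames [4, 8, 0]
2 -> miss, evict 4, frames [8, 0, 2]
8 -> hit
2 -> hit
4 -> miss, evict 8, frames [0, 2, 4]
8 -> miss, evict 0, frames [2, 4, 8]
5 -> miss, evict 2, frames [4, 8, 5]
8 -> hit
0 -> miss, evict 4, frames [8, 5, 0]
8 -> hit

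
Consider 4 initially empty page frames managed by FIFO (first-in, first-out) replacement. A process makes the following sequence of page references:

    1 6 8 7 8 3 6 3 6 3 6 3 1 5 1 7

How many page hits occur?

9

1 → fault, frames (1)
6 → fault, frames (1 6)
8 → fault, frames (1 6 8)
7 → fault, frames (1 6 8 7)
8 → hit
3 → fault, evict 1, frames (6 8 7 3)
6 → hit
3 → hit
6 → hit
3 → hit
6 → hit
3 → hit
1 → fault, evict 6, frames (8 7 3 1)
5 → fault, evict 8, frames (7 3 1 5)
1 → hit
7 → hit
Hits: 9.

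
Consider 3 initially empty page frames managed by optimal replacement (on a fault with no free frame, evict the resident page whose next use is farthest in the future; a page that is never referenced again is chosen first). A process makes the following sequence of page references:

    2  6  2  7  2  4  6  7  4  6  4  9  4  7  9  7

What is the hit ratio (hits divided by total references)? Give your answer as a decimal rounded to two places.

2 → fault, frames (2)
6 → fault, frames (2 6)
2 → hit
7 → fault, frames (2 6 7)
2 → hit
4 → fault, evict 2, frames (6 7 4)
6 → hit
7 → hit
4 → hit
6 → hit
4 → hit
9 → fault, evict 6, frames (7 4 9)
4 → hit
7 → hit
9 → hit
7 → hit
Hits: 11 of 16 references → 11/16 = 0.6875.

0.69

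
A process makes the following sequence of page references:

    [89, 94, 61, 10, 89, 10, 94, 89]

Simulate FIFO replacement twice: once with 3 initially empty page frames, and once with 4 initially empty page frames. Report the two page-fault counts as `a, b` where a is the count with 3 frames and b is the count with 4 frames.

3 frames: F F F F F . F . → 6 faults.
4 frames: F F F F . . . . → 4 faults.
4 < 6: adding a frame reduced faults, as is typical.

6, 4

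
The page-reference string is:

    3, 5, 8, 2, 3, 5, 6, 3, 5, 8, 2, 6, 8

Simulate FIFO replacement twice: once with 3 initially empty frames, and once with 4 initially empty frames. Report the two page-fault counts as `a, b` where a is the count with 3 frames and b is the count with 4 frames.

9, 10

3 frames: F F F F F F F . . F F . . → 9 faults.
4 frames: F F F F . . F F F F F F . → 10 faults.
10 > 9: adding a frame increased faults — Belady's anomaly.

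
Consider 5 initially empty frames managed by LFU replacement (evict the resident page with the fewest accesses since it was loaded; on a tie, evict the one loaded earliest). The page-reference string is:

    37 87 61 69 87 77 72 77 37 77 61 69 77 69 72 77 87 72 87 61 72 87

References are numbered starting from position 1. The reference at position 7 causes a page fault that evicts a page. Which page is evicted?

pos 1: 37 → miss, frames [37]
pos 2: 87 → miss, frames [37, 87]
pos 3: 61 → miss, frames [37, 87, 61]
pos 4: 69 → miss, frames [37, 87, 61, 69]
pos 5: 87 → hit
pos 6: 77 → miss, frames [37, 87, 61, 69, 77]
pos 7: 72 → miss, evict 37, frames [87, 61, 69, 77, 72]
At position 7, page 37 is evicted.

37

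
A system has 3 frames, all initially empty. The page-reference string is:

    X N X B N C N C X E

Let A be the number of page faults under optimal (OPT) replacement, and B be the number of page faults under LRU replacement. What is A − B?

-1

Under OPT: F F . F . F . . . F → 5 faults.
Under LRU: F F . F . F . . F F → 6 faults.
A − B = 5 − 6 = -1.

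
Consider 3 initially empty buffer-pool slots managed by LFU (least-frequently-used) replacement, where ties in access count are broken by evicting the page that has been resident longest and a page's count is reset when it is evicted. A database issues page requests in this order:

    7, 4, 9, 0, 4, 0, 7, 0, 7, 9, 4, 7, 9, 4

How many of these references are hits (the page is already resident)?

5

7: fault, frames [7]
4: fault, frames [7, 4]
9: fault, frames [7, 4, 9]
0: fault, evict 7, frames [4, 9, 0]
4: hit
0: hit
7: fault, evict 9, frames [4, 0, 7]
0: hit
7: hit
9: fault, evict 4, frames [0, 7, 9]
4: fault, evict 9, frames [0, 7, 4]
7: hit
9: fault, evict 4, frames [0, 7, 9]
4: fault, evict 9, frames [0, 7, 4]
Hits: 5.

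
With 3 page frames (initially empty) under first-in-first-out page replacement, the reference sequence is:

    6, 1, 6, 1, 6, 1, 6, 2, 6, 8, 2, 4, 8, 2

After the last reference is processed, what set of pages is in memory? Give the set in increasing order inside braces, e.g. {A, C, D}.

6 -> fault, frames [6]
1 -> fault, frames [6, 1]
6 -> hit
1 -> hit
6 -> hit
1 -> hit
6 -> hit
2 -> fault, frames [6, 1, 2]
6 -> hit
8 -> fault, evict 6, frames [1, 2, 8]
2 -> hit
4 -> fault, evict 1, frames [2, 8, 4]
8 -> hit
2 -> hit

{2, 4, 8}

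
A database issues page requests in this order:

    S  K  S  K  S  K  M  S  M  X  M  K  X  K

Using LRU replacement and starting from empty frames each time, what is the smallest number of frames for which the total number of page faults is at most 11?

2

f=1: 14 faults
f=2: 7 faults
f=3: 5 faults
f=4: 4 faults
Smallest f with faults ≤ 11 is 2.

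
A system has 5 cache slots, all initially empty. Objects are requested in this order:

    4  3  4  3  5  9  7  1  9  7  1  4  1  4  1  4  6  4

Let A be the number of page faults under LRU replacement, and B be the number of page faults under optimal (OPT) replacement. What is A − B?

1

Under LRU: F F . . F F F F . . . F . . . . F . → 8 faults.
Under OPT: F F . . F F F F . . . . . . . . F . → 7 faults.
A − B = 8 − 7 = 1.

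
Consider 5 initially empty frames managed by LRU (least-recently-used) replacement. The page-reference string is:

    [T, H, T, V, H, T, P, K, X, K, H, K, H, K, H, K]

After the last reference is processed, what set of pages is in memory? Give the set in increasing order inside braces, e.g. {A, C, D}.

{H, K, P, T, X}

T → miss, frames [T]
H → miss, frames [T, H]
T → hit
V → miss, frames [H, T, V]
H → hit
T → hit
P → miss, frames [V, H, T, P]
K → miss, frames [V, H, T, P, K]
X → miss, evict V, frames [H, T, P, K, X]
K → hit
H → hit
K → hit
H → hit
K → hit
H → hit
K → hit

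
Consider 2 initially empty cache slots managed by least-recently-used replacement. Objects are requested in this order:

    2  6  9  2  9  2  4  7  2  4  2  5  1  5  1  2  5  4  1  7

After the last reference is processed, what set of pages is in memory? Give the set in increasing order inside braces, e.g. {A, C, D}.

{1, 7}

2: fault, frames [2]
6: fault, frames [2, 6]
9: fault, evict 2, frames [6, 9]
2: fault, evict 6, frames [9, 2]
9: hit
2: hit
4: fault, evict 9, frames [2, 4]
7: fault, evict 2, frames [4, 7]
2: fault, evict 4, frames [7, 2]
4: fault, evict 7, frames [2, 4]
2: hit
5: fault, evict 4, frames [2, 5]
1: fault, evict 2, frames [5, 1]
5: hit
1: hit
2: fault, evict 5, frames [1, 2]
5: fault, evict 1, frames [2, 5]
4: fault, evict 2, frames [5, 4]
1: fault, evict 5, frames [4, 1]
7: fault, evict 4, frames [1, 7]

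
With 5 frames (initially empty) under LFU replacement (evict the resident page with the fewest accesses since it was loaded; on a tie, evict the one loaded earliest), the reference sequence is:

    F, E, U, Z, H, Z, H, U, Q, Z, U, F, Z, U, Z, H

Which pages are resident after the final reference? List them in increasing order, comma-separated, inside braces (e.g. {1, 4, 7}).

{F, H, Q, U, Z}

F: fault, frames [F]
E: fault, frames [F, E]
U: fault, frames [F, E, U]
Z: fault, frames [F, E, U, Z]
H: fault, frames [F, E, U, Z, H]
Z: hit
H: hit
U: hit
Q: fault, evict F, frames [E, U, Z, H, Q]
Z: hit
U: hit
F: fault, evict E, frames [U, Z, H, Q, F]
Z: hit
U: hit
Z: hit
H: hit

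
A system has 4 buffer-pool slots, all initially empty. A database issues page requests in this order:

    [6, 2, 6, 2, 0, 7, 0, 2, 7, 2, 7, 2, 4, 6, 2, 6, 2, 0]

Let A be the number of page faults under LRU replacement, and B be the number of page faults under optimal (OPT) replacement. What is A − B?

Under LRU: F F . . F F . . . . . . F F . . . F → 7 faults.
Under OPT: F F . . F F . . . . . . F . . . . . → 5 faults.
A − B = 7 − 5 = 2.

2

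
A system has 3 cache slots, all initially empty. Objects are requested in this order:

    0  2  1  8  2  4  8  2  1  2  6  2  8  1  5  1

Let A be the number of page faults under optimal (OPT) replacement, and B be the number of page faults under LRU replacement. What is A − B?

Under OPT: F F F F . F . . F . F . . F F . → 9 faults.
Under LRU: F F F F . F . . F . F . F F F . → 10 faults.
A − B = 9 − 10 = -1.

-1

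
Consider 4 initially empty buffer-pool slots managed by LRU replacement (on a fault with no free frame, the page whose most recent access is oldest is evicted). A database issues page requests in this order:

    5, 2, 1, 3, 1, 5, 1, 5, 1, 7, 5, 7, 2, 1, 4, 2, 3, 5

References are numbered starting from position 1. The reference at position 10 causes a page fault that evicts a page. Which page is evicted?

2

pos 1: 5 -> miss, frames [5]
pos 2: 2 -> miss, frames [5, 2]
pos 3: 1 -> miss, frames [5, 2, 1]
pos 4: 3 -> miss, frames [5, 2, 1, 3]
pos 5: 1 -> hit
pos 6: 5 -> hit
pos 7: 1 -> hit
pos 8: 5 -> hit
pos 9: 1 -> hit
pos 10: 7 -> miss, evict 2, frames [3, 5, 1, 7]
At position 10, page 2 is evicted.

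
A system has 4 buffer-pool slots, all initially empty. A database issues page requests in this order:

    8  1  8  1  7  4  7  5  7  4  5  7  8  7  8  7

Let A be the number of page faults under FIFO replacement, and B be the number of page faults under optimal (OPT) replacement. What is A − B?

1

Under FIFO: F F . . F F . F . . . . F . . . → 6 faults.
Under OPT: F F . . F F . F . . . . . . . . → 5 faults.
A − B = 6 − 5 = 1.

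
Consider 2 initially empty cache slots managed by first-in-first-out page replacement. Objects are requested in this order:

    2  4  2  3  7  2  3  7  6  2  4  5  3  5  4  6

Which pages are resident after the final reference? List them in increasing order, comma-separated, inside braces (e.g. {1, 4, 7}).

{4, 6}

2 -> fault, frames (2)
4 -> fault, frames (2 4)
2 -> hit
3 -> fault, evict 2, frames (4 3)
7 -> fault, evict 4, frames (3 7)
2 -> fault, evict 3, frames (7 2)
3 -> fault, evict 7, frames (2 3)
7 -> fault, evict 2, frames (3 7)
6 -> fault, evict 3, frames (7 6)
2 -> fault, evict 7, frames (6 2)
4 -> fault, evict 6, frames (2 4)
5 -> fault, evict 2, frames (4 5)
3 -> fault, evict 4, frames (5 3)
5 -> hit
4 -> fault, evict 5, frames (3 4)
6 -> fault, evict 3, frames (4 6)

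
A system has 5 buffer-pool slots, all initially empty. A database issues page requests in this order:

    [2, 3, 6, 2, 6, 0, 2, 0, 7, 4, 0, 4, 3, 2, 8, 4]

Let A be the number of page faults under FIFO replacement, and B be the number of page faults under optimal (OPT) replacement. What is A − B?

Under FIFO: F F F . . F . . F F . . . F F . → 8 faults.
Under OPT: F F F . . F . . F F . . . . F . → 7 faults.
A − B = 8 − 7 = 1.

1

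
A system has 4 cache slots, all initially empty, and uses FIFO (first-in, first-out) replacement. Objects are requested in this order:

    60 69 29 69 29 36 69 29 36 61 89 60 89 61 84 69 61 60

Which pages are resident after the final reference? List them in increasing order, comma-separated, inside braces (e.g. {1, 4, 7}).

60 → miss, frames [60]
69 → miss, frames [60, 69]
29 → miss, frames [60, 69, 29]
69 → hit
29 → hit
36 → miss, frames [60, 69, 29, 36]
69 → hit
29 → hit
36 → hit
61 → miss, evict 60, frames [69, 29, 36, 61]
89 → miss, evict 69, frames [29, 36, 61, 89]
60 → miss, evict 29, frames [36, 61, 89, 60]
89 → hit
61 → hit
84 → miss, evict 36, frames [61, 89, 60, 84]
69 → miss, evict 61, frames [89, 60, 84, 69]
61 → miss, evict 89, frames [60, 84, 69, 61]
60 → hit

{60, 61, 69, 84}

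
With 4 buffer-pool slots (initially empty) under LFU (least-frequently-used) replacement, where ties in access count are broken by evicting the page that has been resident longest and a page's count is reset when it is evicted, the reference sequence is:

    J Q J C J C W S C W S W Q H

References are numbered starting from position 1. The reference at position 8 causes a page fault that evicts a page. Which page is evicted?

pos 1: J -> fault, frames {J}
pos 2: Q -> fault, frames {J,Q}
pos 3: J -> hit
pos 4: C -> fault, frames {J,Q,C}
pos 5: J -> hit
pos 6: C -> hit
pos 7: W -> fault, frames {J,Q,C,W}
pos 8: S -> fault, evict Q, frames {J,C,W,S}
At position 8, page Q is evicted.

Q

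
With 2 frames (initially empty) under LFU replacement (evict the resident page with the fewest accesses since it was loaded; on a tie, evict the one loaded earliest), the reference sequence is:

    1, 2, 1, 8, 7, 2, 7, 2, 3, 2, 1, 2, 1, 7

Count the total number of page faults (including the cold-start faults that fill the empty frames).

1 -> fault, frames {1}
2 -> fault, frames {1,2}
1 -> hit
8 -> fault, evict 2, frames {1,8}
7 -> fault, evict 8, frames {1,7}
2 -> fault, evict 7, frames {1,2}
7 -> fault, evict 2, frames {1,7}
2 -> fault, evict 7, frames {1,2}
3 -> fault, evict 2, frames {1,3}
2 -> fault, evict 3, frames {1,2}
1 -> hit
2 -> hit
1 -> hit
7 -> fault, evict 2, frames {1,7}
Page faults: 10.

10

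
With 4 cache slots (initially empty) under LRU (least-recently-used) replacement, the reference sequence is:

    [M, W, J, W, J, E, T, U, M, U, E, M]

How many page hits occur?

M -> fault, frames {M}
W -> fault, frames {M,W}
J -> fault, frames {M,W,J}
W -> hit
J -> hit
E -> fault, frames {M,W,J,E}
T -> fault, evict M, frames {W,J,E,T}
U -> fault, evict W, frames {J,E,T,U}
M -> fault, evict J, frames {E,T,U,M}
U -> hit
E -> hit
M -> hit
Hits: 5.

5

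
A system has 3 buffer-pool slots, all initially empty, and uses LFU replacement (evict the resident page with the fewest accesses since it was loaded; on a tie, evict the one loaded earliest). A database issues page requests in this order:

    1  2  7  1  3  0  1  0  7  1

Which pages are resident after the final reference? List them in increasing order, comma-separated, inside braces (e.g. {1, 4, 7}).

1: fault, frames {1}
2: fault, frames {1,2}
7: fault, frames {1,2,7}
1: hit
3: fault, evict 2, frames {1,7,3}
0: fault, evict 7, frames {1,3,0}
1: hit
0: hit
7: fault, evict 3, frames {1,0,7}
1: hit

{0, 1, 7}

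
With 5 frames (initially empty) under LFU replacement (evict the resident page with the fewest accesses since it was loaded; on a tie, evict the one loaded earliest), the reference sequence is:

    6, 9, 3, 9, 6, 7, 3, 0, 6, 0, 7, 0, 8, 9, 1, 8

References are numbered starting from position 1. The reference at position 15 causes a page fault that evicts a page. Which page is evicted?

9

pos 1: 6 -> miss, frames [6]
pos 2: 9 -> miss, frames [6, 9]
pos 3: 3 -> miss, frames [6, 9, 3]
pos 4: 9 -> hit
pos 5: 6 -> hit
pos 6: 7 -> miss, frames [6, 9, 3, 7]
pos 7: 3 -> hit
pos 8: 0 -> miss, frames [6, 9, 3, 7, 0]
pos 9: 6 -> hit
pos 10: 0 -> hit
pos 11: 7 -> hit
pos 12: 0 -> hit
pos 13: 8 -> miss, evict 9, frames [6, 3, 7, 0, 8]
pos 14: 9 -> miss, evict 8, frames [6, 3, 7, 0, 9]
pos 15: 1 -> miss, evict 9, frames [6, 3, 7, 0, 1]
At position 15, page 9 is evicted.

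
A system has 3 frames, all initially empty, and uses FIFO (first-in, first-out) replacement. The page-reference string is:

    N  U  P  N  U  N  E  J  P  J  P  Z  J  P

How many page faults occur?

7

N: miss, frames (N)
U: miss, frames (N U)
P: miss, frames (N U P)
N: hit
U: hit
N: hit
E: miss, evict N, frames (U P E)
J: miss, evict U, frames (P E J)
P: hit
J: hit
P: hit
Z: miss, evict P, frames (E J Z)
J: hit
P: miss, evict E, frames (J Z P)
Page faults: 7.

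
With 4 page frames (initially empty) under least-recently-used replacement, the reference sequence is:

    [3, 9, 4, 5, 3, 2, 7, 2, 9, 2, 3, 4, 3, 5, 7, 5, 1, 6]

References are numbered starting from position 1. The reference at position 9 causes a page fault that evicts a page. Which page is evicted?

5

pos 1: 3: miss, frames (3)
pos 2: 9: miss, frames (3 9)
pos 3: 4: miss, frames (3 9 4)
pos 4: 5: miss, frames (3 9 4 5)
pos 5: 3: hit
pos 6: 2: miss, evict 9, frames (4 5 3 2)
pos 7: 7: miss, evict 4, frames (5 3 2 7)
pos 8: 2: hit
pos 9: 9: miss, evict 5, frames (3 7 2 9)
At position 9, page 5 is evicted.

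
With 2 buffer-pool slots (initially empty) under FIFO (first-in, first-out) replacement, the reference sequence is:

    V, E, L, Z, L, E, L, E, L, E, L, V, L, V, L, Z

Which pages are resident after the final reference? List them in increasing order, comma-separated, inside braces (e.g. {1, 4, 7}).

{V, Z}

V: miss, frames (V)
E: miss, frames (V E)
L: miss, evict V, frames (E L)
Z: miss, evict E, frames (L Z)
L: hit
E: miss, evict L, frames (Z E)
L: miss, evict Z, frames (E L)
E: hit
L: hit
E: hit
L: hit
V: miss, evict E, frames (L V)
L: hit
V: hit
L: hit
Z: miss, evict L, frames (V Z)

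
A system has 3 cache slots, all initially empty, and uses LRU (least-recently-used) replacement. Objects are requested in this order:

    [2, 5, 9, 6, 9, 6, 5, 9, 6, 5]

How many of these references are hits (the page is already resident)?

6

2: miss, frames (2)
5: miss, frames (2 5)
9: miss, frames (2 5 9)
6: miss, evict 2, frames (5 9 6)
9: hit
6: hit
5: hit
9: hit
6: hit
5: hit
Hits: 6.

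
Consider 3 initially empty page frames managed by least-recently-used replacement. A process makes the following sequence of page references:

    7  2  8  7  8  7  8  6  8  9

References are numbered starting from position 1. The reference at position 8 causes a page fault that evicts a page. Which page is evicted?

pos 1: 7 -> fault, frames [7]
pos 2: 2 -> fault, frames [7, 2]
pos 3: 8 -> fault, frames [7, 2, 8]
pos 4: 7 -> hit
pos 5: 8 -> hit
pos 6: 7 -> hit
pos 7: 8 -> hit
pos 8: 6 -> fault, evict 2, frames [7, 8, 6]
At position 8, page 2 is evicted.

2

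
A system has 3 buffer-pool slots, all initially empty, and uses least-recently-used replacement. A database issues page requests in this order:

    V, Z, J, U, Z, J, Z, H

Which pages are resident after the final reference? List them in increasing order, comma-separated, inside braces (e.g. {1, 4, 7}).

{H, J, Z}

V: miss, frames (V)
Z: miss, frames (V Z)
J: miss, frames (V Z J)
U: miss, evict V, frames (Z J U)
Z: hit
J: hit
Z: hit
H: miss, evict U, frames (J Z H)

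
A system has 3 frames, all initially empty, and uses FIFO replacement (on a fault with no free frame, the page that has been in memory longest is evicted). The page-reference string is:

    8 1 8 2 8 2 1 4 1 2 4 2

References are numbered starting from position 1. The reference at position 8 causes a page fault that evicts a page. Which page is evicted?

8

pos 1: 8 → fault, frames {8}
pos 2: 1 → fault, frames {8,1}
pos 3: 8 → hit
pos 4: 2 → fault, frames {8,1,2}
pos 5: 8 → hit
pos 6: 2 → hit
pos 7: 1 → hit
pos 8: 4 → fault, evict 8, frames {1,2,4}
At position 8, page 8 is evicted.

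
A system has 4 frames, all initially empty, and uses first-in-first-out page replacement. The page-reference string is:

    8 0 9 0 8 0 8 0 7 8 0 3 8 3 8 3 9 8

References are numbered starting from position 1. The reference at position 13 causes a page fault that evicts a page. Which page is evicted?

0

pos 1: 8 → fault, frames {8}
pos 2: 0 → fault, frames {8,0}
pos 3: 9 → fault, frames {8,0,9}
pos 4: 0 → hit
pos 5: 8 → hit
pos 6: 0 → hit
pos 7: 8 → hit
pos 8: 0 → hit
pos 9: 7 → fault, frames {8,0,9,7}
pos 10: 8 → hit
pos 11: 0 → hit
pos 12: 3 → fault, evict 8, frames {0,9,7,3}
pos 13: 8 → fault, evict 0, frames {9,7,3,8}
At position 13, page 0 is evicted.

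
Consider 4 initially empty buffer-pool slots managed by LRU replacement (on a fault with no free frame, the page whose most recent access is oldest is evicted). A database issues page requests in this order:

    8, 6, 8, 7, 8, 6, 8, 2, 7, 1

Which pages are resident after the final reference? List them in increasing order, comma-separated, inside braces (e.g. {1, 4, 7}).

{1, 2, 7, 8}

8: miss, frames {8}
6: miss, frames {8,6}
8: hit
7: miss, frames {6,8,7}
8: hit
6: hit
8: hit
2: miss, frames {7,6,8,2}
7: hit
1: miss, evict 6, frames {8,2,7,1}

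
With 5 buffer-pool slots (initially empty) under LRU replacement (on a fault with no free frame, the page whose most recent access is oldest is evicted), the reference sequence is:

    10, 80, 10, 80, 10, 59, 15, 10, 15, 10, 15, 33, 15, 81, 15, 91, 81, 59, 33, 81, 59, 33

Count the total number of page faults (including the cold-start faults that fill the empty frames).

8

10 -> fault, frames [10]
80 -> fault, frames [10, 80]
10 -> hit
80 -> hit
10 -> hit
59 -> fault, frames [80, 10, 59]
15 -> fault, frames [80, 10, 59, 15]
10 -> hit
15 -> hit
10 -> hit
15 -> hit
33 -> fault, frames [80, 59, 10, 15, 33]
15 -> hit
81 -> fault, evict 80, frames [59, 10, 33, 15, 81]
15 -> hit
91 -> fault, evict 59, frames [10, 33, 81, 15, 91]
81 -> hit
59 -> fault, evict 10, frames [33, 15, 91, 81, 59]
33 -> hit
81 -> hit
59 -> hit
33 -> hit
Page faults: 8.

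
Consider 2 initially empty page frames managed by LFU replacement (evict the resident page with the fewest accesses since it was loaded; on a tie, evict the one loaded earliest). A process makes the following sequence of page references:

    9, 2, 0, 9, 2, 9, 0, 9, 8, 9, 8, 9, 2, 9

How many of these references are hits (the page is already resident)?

6

9 → fault, frames [9]
2 → fault, frames [9, 2]
0 → fault, evict 9, frames [2, 0]
9 → fault, evict 2, frames [0, 9]
2 → fault, evict 0, frames [9, 2]
9 → hit
0 → fault, evict 2, frames [9, 0]
9 → hit
8 → fault, evict 0, frames [9, 8]
9 → hit
8 → hit
9 → hit
2 → fault, evict 8, frames [9, 2]
9 → hit
Hits: 6.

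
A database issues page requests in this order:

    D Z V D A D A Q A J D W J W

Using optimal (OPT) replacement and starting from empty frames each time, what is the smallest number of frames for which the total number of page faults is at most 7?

f=1: 14 faults
f=2: 8 faults
f=3: 7 faults
f=4: 7 faults
f=5: 7 faults
f=6: 7 faults
f=7: 7 faults
Smallest f with faults ≤ 7 is 3.

3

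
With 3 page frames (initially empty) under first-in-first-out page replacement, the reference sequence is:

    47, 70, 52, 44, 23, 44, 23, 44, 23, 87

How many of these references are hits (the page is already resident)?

4

47 -> fault, frames {47}
70 -> fault, frames {47,70}
52 -> fault, frames {47,70,52}
44 -> fault, evict 47, frames {70,52,44}
23 -> fault, evict 70, frames {52,44,23}
44 -> hit
23 -> hit
44 -> hit
23 -> hit
87 -> fault, evict 52, frames {44,23,87}
Hits: 4.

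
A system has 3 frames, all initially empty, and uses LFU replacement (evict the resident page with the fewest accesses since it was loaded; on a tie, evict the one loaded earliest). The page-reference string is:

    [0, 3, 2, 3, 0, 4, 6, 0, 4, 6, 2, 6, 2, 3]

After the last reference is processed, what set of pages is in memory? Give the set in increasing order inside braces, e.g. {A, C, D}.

0: fault, frames [0]
3: fault, frames [0, 3]
2: fault, frames [0, 3, 2]
3: hit
0: hit
4: fault, evict 2, frames [0, 3, 4]
6: fault, evict 4, frames [0, 3, 6]
0: hit
4: fault, evict 6, frames [0, 3, 4]
6: fault, evict 4, frames [0, 3, 6]
2: fault, evict 6, frames [0, 3, 2]
6: fault, evict 2, frames [0, 3, 6]
2: fault, evict 6, frames [0, 3, 2]
3: hit

{0, 2, 3}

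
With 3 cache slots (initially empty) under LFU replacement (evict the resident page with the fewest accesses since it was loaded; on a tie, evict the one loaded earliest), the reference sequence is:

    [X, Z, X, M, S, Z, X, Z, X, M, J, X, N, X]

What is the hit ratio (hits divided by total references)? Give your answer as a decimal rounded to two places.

0.43

X → miss, frames (X)
Z → miss, frames (X Z)
X → hit
M → miss, frames (X Z M)
S → miss, evict Z, frames (X M S)
Z → miss, evict M, frames (X S Z)
X → hit
Z → hit
X → hit
M → miss, evict S, frames (X Z M)
J → miss, evict M, frames (X Z J)
X → hit
N → miss, evict J, frames (X Z N)
X → hit
Hits: 6 of 14 references → 6/14 = 0.4286.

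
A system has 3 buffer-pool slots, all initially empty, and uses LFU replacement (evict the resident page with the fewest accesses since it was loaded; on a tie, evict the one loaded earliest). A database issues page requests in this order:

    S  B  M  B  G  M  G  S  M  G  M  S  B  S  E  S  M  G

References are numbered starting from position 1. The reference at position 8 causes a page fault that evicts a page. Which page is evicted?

B

pos 1: S: fault, frames (S)
pos 2: B: fault, frames (S B)
pos 3: M: fault, frames (S B M)
pos 4: B: hit
pos 5: G: fault, evict S, frames (B M G)
pos 6: M: hit
pos 7: G: hit
pos 8: S: fault, evict B, frames (M G S)
At position 8, page B is evicted.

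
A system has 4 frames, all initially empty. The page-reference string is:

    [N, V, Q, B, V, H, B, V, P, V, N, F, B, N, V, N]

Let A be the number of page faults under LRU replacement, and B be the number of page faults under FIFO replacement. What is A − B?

Under LRU: F F F F . F . . F . F F F . . . → 9 faults.
Under FIFO: F F F F . F . . F F F F F . . . → 10 faults.
A − B = 9 − 10 = -1.

-1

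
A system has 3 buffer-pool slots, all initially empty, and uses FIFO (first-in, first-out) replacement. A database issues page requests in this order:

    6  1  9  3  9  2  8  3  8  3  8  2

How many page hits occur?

6

6: miss, frames {6}
1: miss, frames {6,1}
9: miss, frames {6,1,9}
3: miss, evict 6, frames {1,9,3}
9: hit
2: miss, evict 1, frames {9,3,2}
8: miss, evict 9, frames {3,2,8}
3: hit
8: hit
3: hit
8: hit
2: hit
Hits: 6.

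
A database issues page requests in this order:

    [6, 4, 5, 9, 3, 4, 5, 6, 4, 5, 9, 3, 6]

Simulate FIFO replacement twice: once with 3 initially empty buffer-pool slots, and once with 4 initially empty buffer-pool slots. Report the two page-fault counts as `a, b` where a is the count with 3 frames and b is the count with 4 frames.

3 frames: F F F F F F F F . . F F . → 10 faults.
4 frames: F F F F F . . F F F F F F → 11 faults.
11 > 10: adding a frame increased faults — Belady's anomaly.

10, 11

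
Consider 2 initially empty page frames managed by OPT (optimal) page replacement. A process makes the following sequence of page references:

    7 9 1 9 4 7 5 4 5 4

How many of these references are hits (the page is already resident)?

7 → fault, frames {7}
9 → fault, frames {7,9}
1 → fault, evict 7, frames {9,1}
9 → hit
4 → fault, evict 1, frames {9,4}
7 → fault, evict 9, frames {4,7}
5 → fault, evict 7, frames {4,5}
4 → hit
5 → hit
4 → hit
Hits: 4.

4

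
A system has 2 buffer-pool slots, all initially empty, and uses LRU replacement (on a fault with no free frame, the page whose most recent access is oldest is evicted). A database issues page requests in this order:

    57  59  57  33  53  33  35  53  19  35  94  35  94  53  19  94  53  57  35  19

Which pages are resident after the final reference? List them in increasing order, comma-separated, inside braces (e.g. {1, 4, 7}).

{19, 35}

57: miss, frames (57)
59: miss, frames (57 59)
57: hit
33: miss, evict 59, frames (57 33)
53: miss, evict 57, frames (33 53)
33: hit
35: miss, evict 53, frames (33 35)
53: miss, evict 33, frames (35 53)
19: miss, evict 35, frames (53 19)
35: miss, evict 53, frames (19 35)
94: miss, evict 19, frames (35 94)
35: hit
94: hit
53: miss, evict 35, frames (94 53)
19: miss, evict 94, frames (53 19)
94: miss, evict 53, frames (19 94)
53: miss, evict 19, frames (94 53)
57: miss, evict 94, frames (53 57)
35: miss, evict 53, frames (57 35)
19: miss, evict 57, frames (35 19)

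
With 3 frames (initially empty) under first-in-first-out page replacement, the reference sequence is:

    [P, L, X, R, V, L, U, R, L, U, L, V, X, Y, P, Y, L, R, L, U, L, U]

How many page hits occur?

P: miss, frames (P)
L: miss, frames (P L)
X: miss, frames (P L X)
R: miss, evict P, frames (L X R)
V: miss, evict L, frames (X R V)
L: miss, evict X, frames (R V L)
U: miss, evict R, frames (V L U)
R: miss, evict V, frames (L U R)
L: hit
U: hit
L: hit
V: miss, evict L, frames (U R V)
X: miss, evict U, frames (R V X)
Y: miss, evict R, frames (V X Y)
P: miss, evict V, frames (X Y P)
Y: hit
L: miss, evict X, frames (Y P L)
R: miss, evict Y, frames (P L R)
L: hit
U: miss, evict P, frames (L R U)
L: hit
U: hit
Hits: 7.

7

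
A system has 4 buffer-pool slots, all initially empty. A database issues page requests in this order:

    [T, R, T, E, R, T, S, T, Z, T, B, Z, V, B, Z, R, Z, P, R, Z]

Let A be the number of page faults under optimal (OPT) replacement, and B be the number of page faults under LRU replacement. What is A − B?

Under OPT: F F . F . . F . F . F . F . . . . F . . → 8 faults.
Under LRU: F F . F . . F . F . F . F . . F . F . . → 9 faults.
A − B = 8 − 9 = -1.

-1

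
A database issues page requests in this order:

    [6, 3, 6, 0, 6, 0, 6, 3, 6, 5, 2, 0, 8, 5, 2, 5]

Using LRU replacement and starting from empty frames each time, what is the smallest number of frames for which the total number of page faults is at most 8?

4

f=1: 16 faults
f=2: 10 faults
f=3: 9 faults
f=4: 7 faults
f=5: 6 faults
f=6: 6 faults
Smallest f with faults ≤ 8 is 4.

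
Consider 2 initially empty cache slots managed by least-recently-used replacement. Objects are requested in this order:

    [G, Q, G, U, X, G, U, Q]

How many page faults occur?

G: miss, frames {G}
Q: miss, frames {G,Q}
G: hit
U: miss, evict Q, frames {G,U}
X: miss, evict G, frames {U,X}
G: miss, evict U, frames {X,G}
U: miss, evict X, frames {G,U}
Q: miss, evict G, frames {U,Q}
Page faults: 7.

7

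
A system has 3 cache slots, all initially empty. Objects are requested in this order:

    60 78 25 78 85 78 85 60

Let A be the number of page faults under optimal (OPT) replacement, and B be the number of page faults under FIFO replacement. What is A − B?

Under OPT: F F F . F . . . → 4 faults.
Under FIFO: F F F . F . . F → 5 faults.
A − B = 4 − 5 = -1.

-1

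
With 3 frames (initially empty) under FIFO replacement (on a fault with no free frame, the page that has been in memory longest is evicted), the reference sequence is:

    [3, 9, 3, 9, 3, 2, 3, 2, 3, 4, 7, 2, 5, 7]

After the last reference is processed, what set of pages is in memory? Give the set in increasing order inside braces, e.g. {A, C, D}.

{4, 5, 7}

3 → miss, frames {3}
9 → miss, frames {3,9}
3 → hit
9 → hit
3 → hit
2 → miss, frames {3,9,2}
3 → hit
2 → hit
3 → hit
4 → miss, evict 3, frames {9,2,4}
7 → miss, evict 9, frames {2,4,7}
2 → hit
5 → miss, evict 2, frames {4,7,5}
7 → hit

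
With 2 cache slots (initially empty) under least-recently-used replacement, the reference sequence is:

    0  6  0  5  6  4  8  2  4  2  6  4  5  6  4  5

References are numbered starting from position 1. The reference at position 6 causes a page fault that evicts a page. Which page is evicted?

pos 1: 0: miss, frames (0)
pos 2: 6: miss, frames (0 6)
pos 3: 0: hit
pos 4: 5: miss, evict 6, frames (0 5)
pos 5: 6: miss, evict 0, frames (5 6)
pos 6: 4: miss, evict 5, frames (6 4)
At position 6, page 5 is evicted.

5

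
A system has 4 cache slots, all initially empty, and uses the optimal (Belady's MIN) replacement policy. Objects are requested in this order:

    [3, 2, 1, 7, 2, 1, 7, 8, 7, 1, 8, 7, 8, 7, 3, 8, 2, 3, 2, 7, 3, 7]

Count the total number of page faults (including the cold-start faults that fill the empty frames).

6

3 -> fault, frames [3]
2 -> fault, frames [3, 2]
1 -> fault, frames [3, 2, 1]
7 -> fault, frames [3, 2, 1, 7]
2 -> hit
1 -> hit
7 -> hit
8 -> fault, evict 2, frames [3, 1, 7, 8]
7 -> hit
1 -> hit
8 -> hit
7 -> hit
8 -> hit
7 -> hit
3 -> hit
8 -> hit
2 -> fault, evict 8, frames [3, 1, 7, 2]
3 -> hit
2 -> hit
7 -> hit
3 -> hit
7 -> hit
Page faults: 6.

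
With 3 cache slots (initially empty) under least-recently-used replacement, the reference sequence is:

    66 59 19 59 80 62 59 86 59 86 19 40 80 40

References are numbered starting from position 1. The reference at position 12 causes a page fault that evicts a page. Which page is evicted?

59

pos 1: 66: miss, frames (66)
pos 2: 59: miss, frames (66 59)
pos 3: 19: miss, frames (66 59 19)
pos 4: 59: hit
pos 5: 80: miss, evict 66, frames (19 59 80)
pos 6: 62: miss, evict 19, frames (59 80 62)
pos 7: 59: hit
pos 8: 86: miss, evict 80, frames (62 59 86)
pos 9: 59: hit
pos 10: 86: hit
pos 11: 19: miss, evict 62, frames (59 86 19)
pos 12: 40: miss, evict 59, frames (86 19 40)
At position 12, page 59 is evicted.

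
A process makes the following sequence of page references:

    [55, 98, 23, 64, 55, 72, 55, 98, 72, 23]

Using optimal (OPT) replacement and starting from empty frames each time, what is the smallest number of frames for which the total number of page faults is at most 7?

2

f=1: 10 faults
f=2: 7 faults
f=3: 6 faults
f=4: 5 faults
f=5: 5 faults
Smallest f with faults ≤ 7 is 2.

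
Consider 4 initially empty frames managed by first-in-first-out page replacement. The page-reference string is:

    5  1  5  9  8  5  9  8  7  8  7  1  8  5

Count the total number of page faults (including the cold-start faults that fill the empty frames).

6

5 → miss, frames (5)
1 → miss, frames (5 1)
5 → hit
9 → miss, frames (5 1 9)
8 → miss, frames (5 1 9 8)
5 → hit
9 → hit
8 → hit
7 → miss, evict 5, frames (1 9 8 7)
8 → hit
7 → hit
1 → hit
8 → hit
5 → miss, evict 1, frames (9 8 7 5)
Page faults: 6.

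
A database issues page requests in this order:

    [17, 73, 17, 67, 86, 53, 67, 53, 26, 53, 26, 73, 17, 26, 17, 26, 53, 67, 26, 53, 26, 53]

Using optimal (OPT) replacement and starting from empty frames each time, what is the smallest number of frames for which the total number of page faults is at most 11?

2

f=1: 22 faults
f=2: 11 faults
f=3: 8 faults
f=4: 7 faults
f=5: 6 faults
f=6: 6 faults
Smallest f with faults ≤ 11 is 2.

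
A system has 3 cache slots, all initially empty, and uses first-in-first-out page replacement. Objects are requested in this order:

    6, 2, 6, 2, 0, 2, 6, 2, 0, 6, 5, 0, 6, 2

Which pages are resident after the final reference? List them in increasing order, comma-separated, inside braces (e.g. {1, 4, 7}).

{2, 5, 6}

6: miss, frames [6]
2: miss, frames [6, 2]
6: hit
2: hit
0: miss, frames [6, 2, 0]
2: hit
6: hit
2: hit
0: hit
6: hit
5: miss, evict 6, frames [2, 0, 5]
0: hit
6: miss, evict 2, frames [0, 5, 6]
2: miss, evict 0, frames [5, 6, 2]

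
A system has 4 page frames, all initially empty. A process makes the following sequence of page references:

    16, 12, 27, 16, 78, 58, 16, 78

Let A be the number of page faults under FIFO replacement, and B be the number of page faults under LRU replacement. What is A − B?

1

Under FIFO: F F F . F F F . → 6 faults.
Under LRU: F F F . F F . . → 5 faults.
A − B = 6 − 5 = 1.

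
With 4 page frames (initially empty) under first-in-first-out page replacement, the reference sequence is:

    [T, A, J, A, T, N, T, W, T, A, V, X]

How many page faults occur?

T: miss, frames {T}
A: miss, frames {T,A}
J: miss, frames {T,A,J}
A: hit
T: hit
N: miss, frames {T,A,J,N}
T: hit
W: miss, evict T, frames {A,J,N,W}
T: miss, evict A, frames {J,N,W,T}
A: miss, evict J, frames {N,W,T,A}
V: miss, evict N, frames {W,T,A,V}
X: miss, evict W, frames {T,A,V,X}
Page faults: 9.

9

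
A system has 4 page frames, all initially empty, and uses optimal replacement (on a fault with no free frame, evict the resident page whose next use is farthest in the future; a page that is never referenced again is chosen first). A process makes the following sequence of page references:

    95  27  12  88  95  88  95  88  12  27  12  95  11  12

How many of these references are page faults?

5

95 → fault, frames [95]
27 → fault, frames [95, 27]
12 → fault, frames [95, 27, 12]
88 → fault, frames [95, 27, 12, 88]
95 → hit
88 → hit
95 → hit
88 → hit
12 → hit
27 → hit
12 → hit
95 → hit
11 → fault, evict 88, frames [95, 27, 12, 11]
12 → hit
Page faults: 5.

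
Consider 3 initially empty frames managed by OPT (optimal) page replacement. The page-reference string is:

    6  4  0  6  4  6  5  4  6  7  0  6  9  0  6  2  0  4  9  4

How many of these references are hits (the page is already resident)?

6: fault, frames [6]
4: fault, frames [6, 4]
0: fault, frames [6, 4, 0]
6: hit
4: hit
6: hit
5: fault, evict 0, frames [6, 4, 5]
4: hit
6: hit
7: fault, evict 5, frames [6, 4, 7]
0: fault, evict 7, frames [6, 4, 0]
6: hit
9: fault, evict 4, frames [6, 0, 9]
0: hit
6: hit
2: fault, evict 6, frames [0, 9, 2]
0: hit
4: fault, evict 2, frames [0, 9, 4]
9: hit
4: hit
Hits: 11.

11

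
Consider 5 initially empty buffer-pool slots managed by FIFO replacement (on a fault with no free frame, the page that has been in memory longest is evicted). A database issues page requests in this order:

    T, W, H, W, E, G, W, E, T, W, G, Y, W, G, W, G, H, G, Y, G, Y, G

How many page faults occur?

6

T → miss, frames {T}
W → miss, frames {T,W}
H → miss, frames {T,W,H}
W → hit
E → miss, frames {T,W,H,E}
G → miss, frames {T,W,H,E,G}
W → hit
E → hit
T → hit
W → hit
G → hit
Y → miss, evict T, frames {W,H,E,G,Y}
W → hit
G → hit
W → hit
G → hit
H → hit
G → hit
Y → hit
G → hit
Y → hit
G → hit
Page faults: 6.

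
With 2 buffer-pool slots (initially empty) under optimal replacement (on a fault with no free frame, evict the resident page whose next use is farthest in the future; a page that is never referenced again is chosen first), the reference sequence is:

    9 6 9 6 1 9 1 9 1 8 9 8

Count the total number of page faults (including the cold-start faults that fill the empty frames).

9 -> miss, frames {9}
6 -> miss, frames {9,6}
9 -> hit
6 -> hit
1 -> miss, evict 6, frames {9,1}
9 -> hit
1 -> hit
9 -> hit
1 -> hit
8 -> miss, evict 1, frames {9,8}
9 -> hit
8 -> hit
Page faults: 4.

4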